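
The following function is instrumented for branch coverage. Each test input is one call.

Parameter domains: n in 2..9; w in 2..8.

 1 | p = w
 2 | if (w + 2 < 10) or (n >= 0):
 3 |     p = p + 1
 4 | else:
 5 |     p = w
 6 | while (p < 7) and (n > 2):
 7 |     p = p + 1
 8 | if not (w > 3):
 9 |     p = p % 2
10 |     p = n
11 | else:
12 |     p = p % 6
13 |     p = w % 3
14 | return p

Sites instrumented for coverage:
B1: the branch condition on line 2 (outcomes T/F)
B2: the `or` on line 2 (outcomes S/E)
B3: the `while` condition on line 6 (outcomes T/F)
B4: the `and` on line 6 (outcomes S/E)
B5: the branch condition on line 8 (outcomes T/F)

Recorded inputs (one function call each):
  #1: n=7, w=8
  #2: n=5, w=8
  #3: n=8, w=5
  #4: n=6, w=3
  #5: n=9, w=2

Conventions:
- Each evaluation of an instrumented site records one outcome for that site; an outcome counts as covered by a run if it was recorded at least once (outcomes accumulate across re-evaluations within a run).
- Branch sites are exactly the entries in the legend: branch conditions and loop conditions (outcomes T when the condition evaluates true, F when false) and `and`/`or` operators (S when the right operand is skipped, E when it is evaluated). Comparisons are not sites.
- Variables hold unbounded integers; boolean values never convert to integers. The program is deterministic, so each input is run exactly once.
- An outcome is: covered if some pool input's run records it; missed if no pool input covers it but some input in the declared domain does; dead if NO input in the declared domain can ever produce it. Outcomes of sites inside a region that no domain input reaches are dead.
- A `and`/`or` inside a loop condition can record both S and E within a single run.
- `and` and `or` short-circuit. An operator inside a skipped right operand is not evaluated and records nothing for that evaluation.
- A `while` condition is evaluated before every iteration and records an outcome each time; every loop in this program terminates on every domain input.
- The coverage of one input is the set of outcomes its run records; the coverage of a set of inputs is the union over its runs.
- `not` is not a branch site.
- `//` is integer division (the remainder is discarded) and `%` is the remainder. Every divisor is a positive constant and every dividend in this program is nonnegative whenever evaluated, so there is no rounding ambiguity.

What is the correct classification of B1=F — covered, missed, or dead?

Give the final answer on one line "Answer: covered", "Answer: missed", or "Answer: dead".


no pool input records B1=F
checking all 56 inputs in the declared domain: B1=F is never recorded -> dead
Answer: dead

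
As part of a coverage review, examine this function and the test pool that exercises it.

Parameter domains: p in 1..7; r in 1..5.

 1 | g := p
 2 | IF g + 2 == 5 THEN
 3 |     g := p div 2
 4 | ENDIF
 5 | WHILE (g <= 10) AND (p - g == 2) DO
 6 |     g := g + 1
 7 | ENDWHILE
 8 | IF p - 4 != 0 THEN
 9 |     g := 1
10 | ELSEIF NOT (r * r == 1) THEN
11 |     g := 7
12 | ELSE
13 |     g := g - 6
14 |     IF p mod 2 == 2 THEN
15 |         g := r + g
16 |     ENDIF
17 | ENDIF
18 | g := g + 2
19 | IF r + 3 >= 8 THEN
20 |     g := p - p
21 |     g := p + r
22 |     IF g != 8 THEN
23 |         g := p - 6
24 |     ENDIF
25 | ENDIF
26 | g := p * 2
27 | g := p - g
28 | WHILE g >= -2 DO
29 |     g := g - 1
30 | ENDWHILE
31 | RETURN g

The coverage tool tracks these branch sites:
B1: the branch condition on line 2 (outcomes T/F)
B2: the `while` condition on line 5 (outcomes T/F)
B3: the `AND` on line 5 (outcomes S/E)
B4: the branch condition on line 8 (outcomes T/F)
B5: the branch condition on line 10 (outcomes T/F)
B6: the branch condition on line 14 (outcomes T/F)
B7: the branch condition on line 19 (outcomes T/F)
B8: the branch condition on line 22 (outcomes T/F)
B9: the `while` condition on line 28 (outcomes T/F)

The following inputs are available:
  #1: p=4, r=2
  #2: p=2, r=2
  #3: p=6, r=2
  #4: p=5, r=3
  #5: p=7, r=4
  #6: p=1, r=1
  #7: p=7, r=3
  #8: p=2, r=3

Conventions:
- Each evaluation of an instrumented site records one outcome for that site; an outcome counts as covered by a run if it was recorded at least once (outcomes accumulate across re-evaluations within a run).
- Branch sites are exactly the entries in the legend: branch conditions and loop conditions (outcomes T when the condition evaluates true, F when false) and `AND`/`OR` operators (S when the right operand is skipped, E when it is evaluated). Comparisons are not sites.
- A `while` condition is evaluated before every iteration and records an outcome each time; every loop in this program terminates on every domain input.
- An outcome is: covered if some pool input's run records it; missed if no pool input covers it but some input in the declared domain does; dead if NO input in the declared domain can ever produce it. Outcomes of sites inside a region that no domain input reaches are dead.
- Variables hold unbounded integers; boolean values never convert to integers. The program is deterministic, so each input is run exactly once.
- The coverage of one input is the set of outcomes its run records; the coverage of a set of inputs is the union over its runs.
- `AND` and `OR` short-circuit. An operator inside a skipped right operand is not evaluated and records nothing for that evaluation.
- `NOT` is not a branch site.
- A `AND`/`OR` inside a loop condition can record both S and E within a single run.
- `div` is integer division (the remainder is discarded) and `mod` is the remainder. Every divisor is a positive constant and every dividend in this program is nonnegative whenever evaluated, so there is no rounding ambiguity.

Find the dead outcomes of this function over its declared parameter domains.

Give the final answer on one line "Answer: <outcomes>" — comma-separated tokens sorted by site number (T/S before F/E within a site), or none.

checking every outcome against all 35 domain inputs:
  B3=S: unreachable across the whole domain -> dead
  B6=T: unreachable across the whole domain -> dead
  reachable outcomes have witnesses, e.g. B1=T (e.g. p=3, r=1), B1=F (e.g. p=1, r=1), B2=T (e.g. p=3, r=1), B2=F (e.g. p=1, r=1)

Answer: B3=S, B6=T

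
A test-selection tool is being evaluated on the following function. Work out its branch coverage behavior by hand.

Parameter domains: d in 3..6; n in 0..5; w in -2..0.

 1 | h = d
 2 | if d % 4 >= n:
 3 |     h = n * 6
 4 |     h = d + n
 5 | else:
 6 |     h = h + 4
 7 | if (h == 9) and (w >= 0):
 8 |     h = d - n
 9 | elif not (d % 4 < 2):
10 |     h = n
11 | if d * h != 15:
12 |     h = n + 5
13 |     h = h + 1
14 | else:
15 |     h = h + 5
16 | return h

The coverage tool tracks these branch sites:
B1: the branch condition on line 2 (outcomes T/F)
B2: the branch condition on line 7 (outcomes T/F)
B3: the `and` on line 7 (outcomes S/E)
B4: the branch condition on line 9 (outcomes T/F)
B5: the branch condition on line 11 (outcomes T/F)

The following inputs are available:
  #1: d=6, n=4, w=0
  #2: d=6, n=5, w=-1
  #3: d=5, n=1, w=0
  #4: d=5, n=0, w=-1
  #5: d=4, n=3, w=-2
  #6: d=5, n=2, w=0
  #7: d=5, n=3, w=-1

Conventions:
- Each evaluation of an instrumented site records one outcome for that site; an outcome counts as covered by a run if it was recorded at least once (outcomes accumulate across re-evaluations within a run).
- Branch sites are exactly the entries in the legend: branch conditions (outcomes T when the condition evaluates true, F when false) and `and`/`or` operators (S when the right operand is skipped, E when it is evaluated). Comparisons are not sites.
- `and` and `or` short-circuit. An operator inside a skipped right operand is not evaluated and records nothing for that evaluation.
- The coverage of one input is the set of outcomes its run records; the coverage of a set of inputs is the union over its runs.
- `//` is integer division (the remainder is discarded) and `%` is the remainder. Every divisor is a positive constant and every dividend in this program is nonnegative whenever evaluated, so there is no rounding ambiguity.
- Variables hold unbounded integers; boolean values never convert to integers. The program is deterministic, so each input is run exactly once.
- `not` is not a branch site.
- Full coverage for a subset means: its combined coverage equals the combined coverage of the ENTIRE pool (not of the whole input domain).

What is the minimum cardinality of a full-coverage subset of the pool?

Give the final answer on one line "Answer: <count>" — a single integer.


#1 (d=6, n=4, w=0) -> B1->F, B3->S, B2->F, B4->T, B5->T; covered: B1=F, B2=F, B3=S, B4=T, B5=T
#2 (d=6, n=5, w=-1) -> B1->F, B3->S, B2->F, B4->T, B5->T; covered: B1=F, B2=F, B3=S, B4=T, B5=T
#3 (d=5, n=1, w=0) -> B1->T, B3->S, B2->F, B4->F, B5->T; covered: B1=T, B2=F, B3=S, B4=F, B5=T
#4 (d=5, n=0, w=-1) -> B1->T, B3->S, B2->F, B4->F, B5->T; covered: B1=T, B2=F, B3=S, B4=F, B5=T
#5 (d=4, n=3, w=-2) -> B1->F, B3->S, B2->F, B4->F, B5->T; covered: B1=F, B2=F, B3=S, B4=F, B5=T
#6 (d=5, n=2, w=0) -> B1->F, B3->E, B2->T, B5->F; covered: B1=F, B2=T, B3=E, B5=F
#7 (d=5, n=3, w=-1) -> B1->F, B3->E, B2->F, B4->F, B5->T; covered: B1=F, B2=F, B3=E, B4=F, B5=T
together the pool reaches 10 outcomes: B1=T, B1=F, B2=T, B2=F, B3=S, B3=E, B4=T, B4=F, B5=T, B5=F
size 1 is not enough: best union over all size-1 subsets is 5/10
size 2 is not enough: best union over all size-2 subsets is 9/10
size 3: inputs {1, 3, 6} cover all 10 outcomes, and no lexicographically smaller subset of this size does
Answer: 3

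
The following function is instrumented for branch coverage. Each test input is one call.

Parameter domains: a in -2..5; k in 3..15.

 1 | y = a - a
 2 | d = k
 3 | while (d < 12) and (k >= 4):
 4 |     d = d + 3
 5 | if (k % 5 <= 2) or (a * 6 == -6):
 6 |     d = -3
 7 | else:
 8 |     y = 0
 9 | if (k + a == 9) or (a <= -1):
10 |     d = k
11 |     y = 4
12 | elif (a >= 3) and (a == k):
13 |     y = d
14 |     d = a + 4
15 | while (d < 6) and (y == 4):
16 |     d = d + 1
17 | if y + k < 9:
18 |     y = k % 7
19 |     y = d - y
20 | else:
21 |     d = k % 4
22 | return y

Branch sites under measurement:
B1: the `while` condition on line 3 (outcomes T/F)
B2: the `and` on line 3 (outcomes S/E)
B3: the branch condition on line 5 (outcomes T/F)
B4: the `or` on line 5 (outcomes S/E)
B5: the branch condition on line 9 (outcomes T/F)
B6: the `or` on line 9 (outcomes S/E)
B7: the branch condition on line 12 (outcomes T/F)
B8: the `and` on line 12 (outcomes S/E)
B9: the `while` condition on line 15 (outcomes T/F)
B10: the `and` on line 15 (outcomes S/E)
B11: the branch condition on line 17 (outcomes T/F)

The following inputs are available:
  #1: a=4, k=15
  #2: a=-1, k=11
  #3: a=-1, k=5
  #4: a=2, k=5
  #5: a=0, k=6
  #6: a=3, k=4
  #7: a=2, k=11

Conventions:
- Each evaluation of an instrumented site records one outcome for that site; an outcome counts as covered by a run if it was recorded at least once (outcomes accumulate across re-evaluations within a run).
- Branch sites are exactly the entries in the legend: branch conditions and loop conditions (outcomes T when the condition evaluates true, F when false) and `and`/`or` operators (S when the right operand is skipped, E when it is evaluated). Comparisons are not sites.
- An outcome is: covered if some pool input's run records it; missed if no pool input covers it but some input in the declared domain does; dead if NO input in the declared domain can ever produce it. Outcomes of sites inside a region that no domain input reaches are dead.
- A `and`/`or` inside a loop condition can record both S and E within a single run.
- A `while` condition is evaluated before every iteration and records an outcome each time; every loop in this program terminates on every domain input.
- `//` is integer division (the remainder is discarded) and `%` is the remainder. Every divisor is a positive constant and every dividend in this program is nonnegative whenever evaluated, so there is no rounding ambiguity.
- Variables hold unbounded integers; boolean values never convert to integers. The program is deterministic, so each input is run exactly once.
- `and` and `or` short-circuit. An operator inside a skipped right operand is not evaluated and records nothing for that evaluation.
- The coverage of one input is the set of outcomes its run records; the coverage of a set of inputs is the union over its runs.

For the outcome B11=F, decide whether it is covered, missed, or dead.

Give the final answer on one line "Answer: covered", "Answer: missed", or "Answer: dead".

B11=F is recorded by pool input(s) 1, 2, 3, 7 -> covered

Answer: covered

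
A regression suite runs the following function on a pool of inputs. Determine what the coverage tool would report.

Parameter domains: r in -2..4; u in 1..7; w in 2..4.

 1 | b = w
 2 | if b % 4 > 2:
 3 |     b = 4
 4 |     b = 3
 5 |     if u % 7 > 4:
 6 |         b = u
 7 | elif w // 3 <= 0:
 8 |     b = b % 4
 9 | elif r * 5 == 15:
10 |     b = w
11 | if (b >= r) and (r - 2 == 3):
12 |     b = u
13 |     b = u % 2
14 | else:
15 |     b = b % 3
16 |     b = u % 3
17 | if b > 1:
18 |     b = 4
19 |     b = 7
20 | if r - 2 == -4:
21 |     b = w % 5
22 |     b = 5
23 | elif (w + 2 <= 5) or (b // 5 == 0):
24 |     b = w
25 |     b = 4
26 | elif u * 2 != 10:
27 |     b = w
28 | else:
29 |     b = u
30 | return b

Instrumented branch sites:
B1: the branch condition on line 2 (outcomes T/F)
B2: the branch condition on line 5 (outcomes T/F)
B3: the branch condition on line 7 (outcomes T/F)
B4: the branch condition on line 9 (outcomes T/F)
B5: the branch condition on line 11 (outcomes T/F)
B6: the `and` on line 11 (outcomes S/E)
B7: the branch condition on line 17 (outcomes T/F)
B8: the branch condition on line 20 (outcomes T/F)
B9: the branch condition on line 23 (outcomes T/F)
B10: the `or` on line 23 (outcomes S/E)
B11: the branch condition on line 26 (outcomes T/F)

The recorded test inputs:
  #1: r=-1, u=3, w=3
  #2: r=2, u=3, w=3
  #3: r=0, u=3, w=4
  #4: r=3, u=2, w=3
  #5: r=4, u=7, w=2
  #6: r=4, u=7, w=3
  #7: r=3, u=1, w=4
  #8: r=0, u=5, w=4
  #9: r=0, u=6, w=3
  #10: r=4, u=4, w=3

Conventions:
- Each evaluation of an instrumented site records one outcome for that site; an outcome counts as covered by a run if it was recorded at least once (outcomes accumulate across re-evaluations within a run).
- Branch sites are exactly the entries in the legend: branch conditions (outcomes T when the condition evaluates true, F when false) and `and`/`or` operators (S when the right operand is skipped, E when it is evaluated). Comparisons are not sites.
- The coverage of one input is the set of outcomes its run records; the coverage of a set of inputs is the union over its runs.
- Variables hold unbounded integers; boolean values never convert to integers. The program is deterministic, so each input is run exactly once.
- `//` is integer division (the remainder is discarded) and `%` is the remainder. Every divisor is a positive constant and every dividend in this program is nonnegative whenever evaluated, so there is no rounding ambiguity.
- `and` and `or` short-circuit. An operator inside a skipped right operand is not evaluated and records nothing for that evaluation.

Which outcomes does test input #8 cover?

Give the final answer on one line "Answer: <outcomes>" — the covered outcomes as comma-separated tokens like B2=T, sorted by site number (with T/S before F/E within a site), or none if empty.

Tracing the run of input #8 (r=0, u=5, w=4):
  B1->F, B3->F, B4->F, B6->E, B5->F, B7->T, B8->F, B10->E, B9->F, B11->F
deduplicating events, the covered set is: B1=F, B3=F, B4=F, B5=F, B6=E, B7=T, B8=F, B9=F, B10=E, B11=F

Answer: B1=F, B3=F, B4=F, B5=F, B6=E, B7=T, B8=F, B9=F, B10=E, B11=F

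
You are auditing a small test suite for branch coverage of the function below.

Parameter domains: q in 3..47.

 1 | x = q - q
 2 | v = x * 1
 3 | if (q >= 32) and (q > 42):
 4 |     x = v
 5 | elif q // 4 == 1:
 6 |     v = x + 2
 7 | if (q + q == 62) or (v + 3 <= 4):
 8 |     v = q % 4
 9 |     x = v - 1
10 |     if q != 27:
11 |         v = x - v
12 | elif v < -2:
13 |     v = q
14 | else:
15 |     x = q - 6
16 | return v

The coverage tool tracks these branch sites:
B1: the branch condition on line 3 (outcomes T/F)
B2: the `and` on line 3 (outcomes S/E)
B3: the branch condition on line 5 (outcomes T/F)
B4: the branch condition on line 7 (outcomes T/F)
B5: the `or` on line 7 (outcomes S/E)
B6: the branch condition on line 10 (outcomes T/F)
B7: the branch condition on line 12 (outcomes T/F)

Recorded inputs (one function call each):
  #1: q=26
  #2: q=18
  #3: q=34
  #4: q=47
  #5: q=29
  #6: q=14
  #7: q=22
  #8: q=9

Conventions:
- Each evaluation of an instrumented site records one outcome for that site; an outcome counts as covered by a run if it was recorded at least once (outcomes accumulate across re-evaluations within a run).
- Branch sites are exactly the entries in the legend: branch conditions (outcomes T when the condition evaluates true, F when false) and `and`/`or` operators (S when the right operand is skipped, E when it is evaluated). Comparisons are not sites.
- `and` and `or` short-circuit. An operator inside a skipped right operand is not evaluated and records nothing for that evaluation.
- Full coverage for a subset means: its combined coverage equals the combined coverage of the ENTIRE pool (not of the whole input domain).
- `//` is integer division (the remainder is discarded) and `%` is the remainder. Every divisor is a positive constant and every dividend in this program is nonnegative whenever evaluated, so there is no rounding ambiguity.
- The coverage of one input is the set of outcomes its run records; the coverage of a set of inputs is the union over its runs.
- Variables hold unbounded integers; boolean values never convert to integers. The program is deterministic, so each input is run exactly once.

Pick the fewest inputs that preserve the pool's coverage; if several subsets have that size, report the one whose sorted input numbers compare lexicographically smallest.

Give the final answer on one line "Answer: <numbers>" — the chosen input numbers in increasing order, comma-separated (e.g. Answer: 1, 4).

input #1 (q=26): events B2->S, B1->F, B3->F, B5->E, B4->T, B6->T; covers B1=F, B2=S, B3=F, B4=T, B5=E, B6=T
input #2 (q=18): events B2->S, B1->F, B3->F, B5->E, B4->T, B6->T; covers B1=F, B2=S, B3=F, B4=T, B5=E, B6=T
input #3 (q=34): events B2->E, B1->F, B3->F, B5->E, B4->T, B6->T; covers B1=F, B2=E, B3=F, B4=T, B5=E, B6=T
input #4 (q=47): events B2->E, B1->T, B5->E, B4->T, B6->T; covers B1=T, B2=E, B4=T, B5=E, B6=T
input #5 (q=29): events B2->S, B1->F, B3->F, B5->E, B4->T, B6->T; covers B1=F, B2=S, B3=F, B4=T, B5=E, B6=T
input #6 (q=14): events B2->S, B1->F, B3->F, B5->E, B4->T, B6->T; covers B1=F, B2=S, B3=F, B4=T, B5=E, B6=T
input #7 (q=22): events B2->S, B1->F, B3->F, B5->E, B4->T, B6->T; covers B1=F, B2=S, B3=F, B4=T, B5=E, B6=T
input #8 (q=9): events B2->S, B1->F, B3->F, B5->E, B4->T, B6->T; covers B1=F, B2=S, B3=F, B4=T, B5=E, B6=T
the full pool covers 8 outcomes: B1=T, B1=F, B2=S, B2=E, B3=F, B4=T, B5=E, B6=T
no size-1 subset reaches all 8 outcomes (best union: 6/8)
at size 2, {1, 4} reaches all 8 outcomes; every lexicographically earlier size-2 subset fails

Answer: 1, 4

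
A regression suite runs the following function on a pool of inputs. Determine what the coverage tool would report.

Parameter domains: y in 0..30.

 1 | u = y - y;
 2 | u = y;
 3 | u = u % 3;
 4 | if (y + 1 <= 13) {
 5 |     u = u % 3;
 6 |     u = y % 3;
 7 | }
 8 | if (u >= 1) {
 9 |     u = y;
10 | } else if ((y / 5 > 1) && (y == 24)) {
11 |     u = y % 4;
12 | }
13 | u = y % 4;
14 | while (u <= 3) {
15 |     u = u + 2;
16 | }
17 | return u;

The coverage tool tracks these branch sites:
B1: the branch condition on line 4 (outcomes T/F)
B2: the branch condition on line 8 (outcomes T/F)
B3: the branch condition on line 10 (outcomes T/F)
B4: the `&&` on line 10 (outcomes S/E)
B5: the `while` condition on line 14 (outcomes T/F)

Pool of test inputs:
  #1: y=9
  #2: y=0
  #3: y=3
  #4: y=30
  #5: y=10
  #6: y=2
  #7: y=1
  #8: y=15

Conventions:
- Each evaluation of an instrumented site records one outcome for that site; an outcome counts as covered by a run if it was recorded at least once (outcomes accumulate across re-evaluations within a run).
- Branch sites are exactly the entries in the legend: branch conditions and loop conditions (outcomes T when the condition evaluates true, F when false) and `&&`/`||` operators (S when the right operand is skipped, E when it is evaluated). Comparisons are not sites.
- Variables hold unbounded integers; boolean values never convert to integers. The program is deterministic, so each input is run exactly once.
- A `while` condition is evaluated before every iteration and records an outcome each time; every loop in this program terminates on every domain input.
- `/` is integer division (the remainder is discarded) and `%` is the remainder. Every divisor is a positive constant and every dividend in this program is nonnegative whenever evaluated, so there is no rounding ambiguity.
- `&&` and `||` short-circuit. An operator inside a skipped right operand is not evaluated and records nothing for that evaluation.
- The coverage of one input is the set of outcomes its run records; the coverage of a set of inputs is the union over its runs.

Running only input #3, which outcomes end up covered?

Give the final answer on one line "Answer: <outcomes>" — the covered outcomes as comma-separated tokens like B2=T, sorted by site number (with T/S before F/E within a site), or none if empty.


Tracing the run of input #3 (y=3):
  B1->T, B2->F, B4->S, B3->F, B5->T, B5->F
distinct outcomes covered: B1=T, B2=F, B3=F, B4=S, B5=T, B5=F
Answer: B1=T, B2=F, B3=F, B4=S, B5=T, B5=F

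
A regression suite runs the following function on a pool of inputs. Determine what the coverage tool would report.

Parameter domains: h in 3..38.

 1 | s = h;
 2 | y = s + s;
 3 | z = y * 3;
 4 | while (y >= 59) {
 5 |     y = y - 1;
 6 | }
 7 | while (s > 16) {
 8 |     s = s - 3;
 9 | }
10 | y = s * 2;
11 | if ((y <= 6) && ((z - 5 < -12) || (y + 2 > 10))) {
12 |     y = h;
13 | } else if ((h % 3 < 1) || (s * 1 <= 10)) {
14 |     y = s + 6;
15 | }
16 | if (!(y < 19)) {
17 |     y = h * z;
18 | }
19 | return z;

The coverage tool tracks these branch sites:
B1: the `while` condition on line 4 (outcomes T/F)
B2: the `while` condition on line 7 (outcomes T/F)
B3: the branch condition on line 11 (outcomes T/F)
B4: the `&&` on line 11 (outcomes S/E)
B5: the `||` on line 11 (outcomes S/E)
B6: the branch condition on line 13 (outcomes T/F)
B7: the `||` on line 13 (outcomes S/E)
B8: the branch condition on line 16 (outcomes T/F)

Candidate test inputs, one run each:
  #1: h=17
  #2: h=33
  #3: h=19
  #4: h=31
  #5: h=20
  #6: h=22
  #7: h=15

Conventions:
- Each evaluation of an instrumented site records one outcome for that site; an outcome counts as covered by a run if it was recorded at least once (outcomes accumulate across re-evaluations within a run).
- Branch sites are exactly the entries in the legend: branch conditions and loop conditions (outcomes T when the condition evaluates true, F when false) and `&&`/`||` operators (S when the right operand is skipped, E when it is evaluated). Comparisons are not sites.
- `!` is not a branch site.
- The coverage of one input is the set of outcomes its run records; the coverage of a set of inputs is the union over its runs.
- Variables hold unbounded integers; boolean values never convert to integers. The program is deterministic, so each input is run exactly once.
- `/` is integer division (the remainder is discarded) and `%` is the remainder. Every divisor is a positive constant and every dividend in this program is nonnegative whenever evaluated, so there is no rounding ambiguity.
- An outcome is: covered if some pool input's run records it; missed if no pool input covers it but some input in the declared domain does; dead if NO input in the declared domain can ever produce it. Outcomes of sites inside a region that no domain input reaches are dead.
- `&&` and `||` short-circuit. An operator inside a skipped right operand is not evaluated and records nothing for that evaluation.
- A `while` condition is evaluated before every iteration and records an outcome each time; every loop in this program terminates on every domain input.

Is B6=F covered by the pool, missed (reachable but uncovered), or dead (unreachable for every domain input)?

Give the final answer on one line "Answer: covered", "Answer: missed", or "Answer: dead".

B6=F is recorded by pool input(s) 1, 3, 4, 5, 6 -> covered

Answer: covered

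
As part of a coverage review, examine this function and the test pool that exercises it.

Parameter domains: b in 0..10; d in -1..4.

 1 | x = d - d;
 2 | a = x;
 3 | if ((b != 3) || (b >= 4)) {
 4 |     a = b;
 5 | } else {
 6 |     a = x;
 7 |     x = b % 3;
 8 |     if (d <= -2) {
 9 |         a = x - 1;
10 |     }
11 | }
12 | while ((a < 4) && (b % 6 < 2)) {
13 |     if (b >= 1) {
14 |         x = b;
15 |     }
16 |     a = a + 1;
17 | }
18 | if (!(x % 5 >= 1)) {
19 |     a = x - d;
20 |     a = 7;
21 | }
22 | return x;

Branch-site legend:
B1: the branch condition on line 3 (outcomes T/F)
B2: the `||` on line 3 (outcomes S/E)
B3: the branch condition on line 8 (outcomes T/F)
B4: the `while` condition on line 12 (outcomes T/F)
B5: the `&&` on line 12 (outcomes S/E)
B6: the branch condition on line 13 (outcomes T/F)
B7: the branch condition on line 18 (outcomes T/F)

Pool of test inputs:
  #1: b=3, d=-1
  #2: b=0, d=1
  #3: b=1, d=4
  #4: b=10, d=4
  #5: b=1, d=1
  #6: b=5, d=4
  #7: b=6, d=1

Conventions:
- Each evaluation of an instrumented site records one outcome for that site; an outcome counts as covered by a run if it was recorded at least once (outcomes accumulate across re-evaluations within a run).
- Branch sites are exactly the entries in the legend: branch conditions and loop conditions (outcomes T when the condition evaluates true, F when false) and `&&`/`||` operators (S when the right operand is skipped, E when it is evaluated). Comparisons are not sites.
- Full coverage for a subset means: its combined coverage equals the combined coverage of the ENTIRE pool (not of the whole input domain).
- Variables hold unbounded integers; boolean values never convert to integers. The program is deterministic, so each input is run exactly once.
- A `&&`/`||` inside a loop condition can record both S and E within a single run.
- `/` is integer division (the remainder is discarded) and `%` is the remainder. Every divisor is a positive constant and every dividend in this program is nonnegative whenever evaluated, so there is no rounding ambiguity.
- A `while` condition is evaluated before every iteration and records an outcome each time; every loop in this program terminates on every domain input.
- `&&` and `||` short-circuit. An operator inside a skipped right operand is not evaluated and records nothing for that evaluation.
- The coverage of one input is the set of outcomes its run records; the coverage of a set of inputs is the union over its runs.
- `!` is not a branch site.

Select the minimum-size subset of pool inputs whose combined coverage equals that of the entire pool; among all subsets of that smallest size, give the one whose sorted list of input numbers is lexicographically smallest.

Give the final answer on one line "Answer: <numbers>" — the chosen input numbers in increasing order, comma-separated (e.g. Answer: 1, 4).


run #1 (b=3, d=-1) runs B2->E, B1->F, B3->F, B5->E, B4->F, B7->T; records B1=F, B2=E, B3=F, B4=F, B5=E, B7=T
run #2 (b=0, d=1) runs B2->S, B1->T, B5->E, B4->T, B6->F, B5->E, B4->T, B6->F, B5->E, B4->T, B6->F, B5->E, B4->T, B6->F, ...; records B1=T, B2=S, B4=T, B4=F, B5=S, B5=E, B6=F, B7=T
run #3 (b=1, d=4) runs B2->S, B1->T, B5->E, B4->T, B6->T, B5->E, B4->T, B6->T, B5->E, B4->T, B6->T, B5->S, B4->F, B7->F; records B1=T, B2=S, B4=T, B4=F, B5=S, B5=E, B6=T, B7=F
run #4 (b=10, d=4) runs B2->S, B1->T, B5->S, B4->F, B7->T; records B1=T, B2=S, B4=F, B5=S, B7=T
run #5 (b=1, d=1) runs B2->S, B1->T, B5->E, B4->T, B6->T, B5->E, B4->T, B6->T, B5->E, B4->T, B6->T, B5->S, B4->F, B7->F; records B1=T, B2=S, B4=T, B4=F, B5=S, B5=E, B6=T, B7=F
run #6 (b=5, d=4) runs B2->S, B1->T, B5->S, B4->F, B7->T; records B1=T, B2=S, B4=F, B5=S, B7=T
run #7 (b=6, d=1) runs B2->S, B1->T, B5->S, B4->F, B7->T; records B1=T, B2=S, B4=F, B5=S, B7=T
together the pool reaches 13 outcomes: B1=T, B1=F, B2=S, B2=E, B3=F, B4=T, B4=F, B5=S, B5=E, B6=T, B6=F, B7=T, B7=F
checked all size-1 subsets: none covers 13 outcomes (max 8/13)
checked all size-2 subsets: none covers 13 outcomes (max 12/13)
the canonical winner is {1, 2, 3}: size 3, full 13-outcome coverage, earliest index list among size-3 covers
Answer: 1, 2, 3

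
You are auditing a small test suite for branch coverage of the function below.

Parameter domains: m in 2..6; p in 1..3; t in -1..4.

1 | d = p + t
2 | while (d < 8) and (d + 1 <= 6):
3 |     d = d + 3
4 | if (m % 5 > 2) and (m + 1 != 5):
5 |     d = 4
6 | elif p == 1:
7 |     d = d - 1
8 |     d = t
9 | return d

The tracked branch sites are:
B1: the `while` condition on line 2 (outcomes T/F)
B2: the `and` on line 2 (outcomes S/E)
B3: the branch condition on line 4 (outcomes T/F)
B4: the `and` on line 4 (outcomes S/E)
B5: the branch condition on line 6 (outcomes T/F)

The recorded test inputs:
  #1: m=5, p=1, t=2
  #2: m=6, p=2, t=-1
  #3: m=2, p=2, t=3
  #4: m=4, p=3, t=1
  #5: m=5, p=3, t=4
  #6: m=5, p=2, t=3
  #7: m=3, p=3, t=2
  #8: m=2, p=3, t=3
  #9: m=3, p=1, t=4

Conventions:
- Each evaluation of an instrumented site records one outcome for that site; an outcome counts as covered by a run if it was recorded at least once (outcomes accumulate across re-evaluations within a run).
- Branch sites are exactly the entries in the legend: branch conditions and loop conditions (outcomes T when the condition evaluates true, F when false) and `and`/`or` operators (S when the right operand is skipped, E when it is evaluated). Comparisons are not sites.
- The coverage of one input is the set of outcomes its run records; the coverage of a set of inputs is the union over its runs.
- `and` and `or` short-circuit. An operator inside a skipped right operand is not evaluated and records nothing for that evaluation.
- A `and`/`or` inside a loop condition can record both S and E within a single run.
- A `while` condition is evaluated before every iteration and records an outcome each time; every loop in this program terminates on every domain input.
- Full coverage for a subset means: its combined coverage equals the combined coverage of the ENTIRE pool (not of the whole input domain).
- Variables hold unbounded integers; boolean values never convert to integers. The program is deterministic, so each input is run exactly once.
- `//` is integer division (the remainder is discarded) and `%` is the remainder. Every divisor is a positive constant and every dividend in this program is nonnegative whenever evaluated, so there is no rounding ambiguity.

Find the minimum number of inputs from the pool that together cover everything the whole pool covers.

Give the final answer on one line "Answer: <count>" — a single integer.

input #1, m=5, p=1, t=2: events B2->E, B1->T, B2->E, B1->F, B4->S, B3->F, B5->T; outcomes B1=T, B1=F, B2=E, B3=F, B4=S, B5=T
input #2, m=6, p=2, t=-1: events B2->E, B1->T, B2->E, B1->T, B2->E, B1->F, B4->S, B3->F, B5->F; outcomes B1=T, B1=F, B2=E, B3=F, B4=S, B5=F
input #3, m=2, p=2, t=3: events B2->E, B1->T, B2->S, B1->F, B4->S, B3->F, B5->F; outcomes B1=T, B1=F, B2=S, B2=E, B3=F, B4=S, B5=F
input #4, m=4, p=3, t=1: events B2->E, B1->T, B2->E, B1->F, B4->E, B3->F, B5->F; outcomes B1=T, B1=F, B2=E, B3=F, B4=E, B5=F
input #5, m=5, p=3, t=4: events B2->E, B1->F, B4->S, B3->F, B5->F; outcomes B1=F, B2=E, B3=F, B4=S, B5=F
input #6, m=5, p=2, t=3: events B2->E, B1->T, B2->S, B1->F, B4->S, B3->F, B5->F; outcomes B1=T, B1=F, B2=S, B2=E, B3=F, B4=S, B5=F
input #7, m=3, p=3, t=2: events B2->E, B1->T, B2->S, B1->F, B4->E, B3->T; outcomes B1=T, B1=F, B2=S, B2=E, B3=T, B4=E
input #8, m=2, p=3, t=3: events B2->E, B1->F, B4->S, B3->F, B5->F; outcomes B1=F, B2=E, B3=F, B4=S, B5=F
input #9, m=3, p=1, t=4: events B2->E, B1->T, B2->S, B1->F, B4->E, B3->T; outcomes B1=T, B1=F, B2=S, B2=E, B3=T, B4=E
union over all inputs: B1=T, B1=F, B2=S, B2=E, B3=T, B3=F, B4=S, B4=E, B5=T, B5=F (10 outcomes)
size 1 is not enough: best union over all size-1 subsets is 7/10
size 2 is not enough: best union over all size-2 subsets is 9/10
at size 3, {1, 2, 7} reaches all 10 outcomes; every lexicographically earlier size-3 subset fails

Answer: 3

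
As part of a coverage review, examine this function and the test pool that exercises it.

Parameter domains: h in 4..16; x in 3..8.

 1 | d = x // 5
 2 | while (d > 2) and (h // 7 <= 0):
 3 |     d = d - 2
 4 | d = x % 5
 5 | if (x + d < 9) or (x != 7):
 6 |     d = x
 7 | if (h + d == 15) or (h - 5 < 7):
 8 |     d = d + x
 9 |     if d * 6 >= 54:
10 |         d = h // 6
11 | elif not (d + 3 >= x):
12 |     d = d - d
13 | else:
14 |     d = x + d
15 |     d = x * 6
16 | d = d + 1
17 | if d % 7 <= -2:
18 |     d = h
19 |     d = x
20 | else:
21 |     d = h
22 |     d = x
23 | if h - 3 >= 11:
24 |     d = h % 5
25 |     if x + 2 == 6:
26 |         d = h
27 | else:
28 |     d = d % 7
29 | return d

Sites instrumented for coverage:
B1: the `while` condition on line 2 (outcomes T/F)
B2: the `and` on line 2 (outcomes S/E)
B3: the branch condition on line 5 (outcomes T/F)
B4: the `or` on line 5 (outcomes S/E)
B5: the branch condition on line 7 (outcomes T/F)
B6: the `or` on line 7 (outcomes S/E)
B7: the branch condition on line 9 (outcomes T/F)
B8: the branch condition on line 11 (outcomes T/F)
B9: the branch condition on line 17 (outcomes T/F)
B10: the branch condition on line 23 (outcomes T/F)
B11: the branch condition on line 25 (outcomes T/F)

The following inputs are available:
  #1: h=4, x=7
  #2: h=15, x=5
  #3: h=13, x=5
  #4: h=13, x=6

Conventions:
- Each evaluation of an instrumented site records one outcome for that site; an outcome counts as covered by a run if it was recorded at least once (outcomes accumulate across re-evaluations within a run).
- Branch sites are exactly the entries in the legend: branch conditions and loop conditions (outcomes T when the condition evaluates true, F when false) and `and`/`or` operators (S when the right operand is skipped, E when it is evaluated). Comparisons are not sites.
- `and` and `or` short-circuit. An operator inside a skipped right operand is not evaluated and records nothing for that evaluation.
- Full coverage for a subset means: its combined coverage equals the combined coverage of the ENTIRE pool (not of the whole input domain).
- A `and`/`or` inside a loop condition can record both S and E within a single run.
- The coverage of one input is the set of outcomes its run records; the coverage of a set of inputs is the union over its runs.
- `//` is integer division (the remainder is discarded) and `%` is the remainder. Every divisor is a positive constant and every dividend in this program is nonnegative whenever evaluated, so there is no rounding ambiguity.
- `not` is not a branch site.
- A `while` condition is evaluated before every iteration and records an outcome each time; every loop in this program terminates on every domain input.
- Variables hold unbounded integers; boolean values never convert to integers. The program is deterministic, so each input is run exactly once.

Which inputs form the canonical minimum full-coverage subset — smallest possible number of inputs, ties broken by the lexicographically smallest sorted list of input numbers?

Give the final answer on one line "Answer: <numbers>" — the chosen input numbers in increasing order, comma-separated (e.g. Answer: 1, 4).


input #1 (h=4, x=7): events B2->S, B1->F, B4->E, B3->F, B6->E, B5->T, B7->T, B9->F, B10->F; covers B1=F, B2=S, B3=F, B4=E, B5=T, B6=E, B7=T, B9=F, B10=F
input #2 (h=15, x=5): events B2->S, B1->F, B4->S, B3->T, B6->E, B5->F, B8->F, B9->F, B10->T, B11->F; covers B1=F, B2=S, B3=T, B4=S, B5=F, B6=E, B8=F, B9=F, B10=T, B11=F
input #3 (h=13, x=5): events B2->S, B1->F, B4->S, B3->T, B6->E, B5->F, B8->F, B9->F, B10->F; covers B1=F, B2=S, B3=T, B4=S, B5=F, B6=E, B8=F, B9=F, B10=F
input #4 (h=13, x=6): events B2->S, B1->F, B4->S, B3->T, B6->E, B5->F, B8->F, B9->F, B10->F; covers B1=F, B2=S, B3=T, B4=S, B5=F, B6=E, B8=F, B9=F, B10=F
together the pool reaches 15 outcomes: B1=F, B2=S, B3=T, B3=F, B4=S, B4=E, B5=T, B5=F, B6=E, B7=T, B8=F, B9=F, B10=T, B10=F, B11=F
size 1 is not enough: best union over all size-1 subsets is 10/15
the canonical winner is {1, 2}: size 2, full 15-outcome coverage, earliest index list among size-2 covers
Answer: 1, 2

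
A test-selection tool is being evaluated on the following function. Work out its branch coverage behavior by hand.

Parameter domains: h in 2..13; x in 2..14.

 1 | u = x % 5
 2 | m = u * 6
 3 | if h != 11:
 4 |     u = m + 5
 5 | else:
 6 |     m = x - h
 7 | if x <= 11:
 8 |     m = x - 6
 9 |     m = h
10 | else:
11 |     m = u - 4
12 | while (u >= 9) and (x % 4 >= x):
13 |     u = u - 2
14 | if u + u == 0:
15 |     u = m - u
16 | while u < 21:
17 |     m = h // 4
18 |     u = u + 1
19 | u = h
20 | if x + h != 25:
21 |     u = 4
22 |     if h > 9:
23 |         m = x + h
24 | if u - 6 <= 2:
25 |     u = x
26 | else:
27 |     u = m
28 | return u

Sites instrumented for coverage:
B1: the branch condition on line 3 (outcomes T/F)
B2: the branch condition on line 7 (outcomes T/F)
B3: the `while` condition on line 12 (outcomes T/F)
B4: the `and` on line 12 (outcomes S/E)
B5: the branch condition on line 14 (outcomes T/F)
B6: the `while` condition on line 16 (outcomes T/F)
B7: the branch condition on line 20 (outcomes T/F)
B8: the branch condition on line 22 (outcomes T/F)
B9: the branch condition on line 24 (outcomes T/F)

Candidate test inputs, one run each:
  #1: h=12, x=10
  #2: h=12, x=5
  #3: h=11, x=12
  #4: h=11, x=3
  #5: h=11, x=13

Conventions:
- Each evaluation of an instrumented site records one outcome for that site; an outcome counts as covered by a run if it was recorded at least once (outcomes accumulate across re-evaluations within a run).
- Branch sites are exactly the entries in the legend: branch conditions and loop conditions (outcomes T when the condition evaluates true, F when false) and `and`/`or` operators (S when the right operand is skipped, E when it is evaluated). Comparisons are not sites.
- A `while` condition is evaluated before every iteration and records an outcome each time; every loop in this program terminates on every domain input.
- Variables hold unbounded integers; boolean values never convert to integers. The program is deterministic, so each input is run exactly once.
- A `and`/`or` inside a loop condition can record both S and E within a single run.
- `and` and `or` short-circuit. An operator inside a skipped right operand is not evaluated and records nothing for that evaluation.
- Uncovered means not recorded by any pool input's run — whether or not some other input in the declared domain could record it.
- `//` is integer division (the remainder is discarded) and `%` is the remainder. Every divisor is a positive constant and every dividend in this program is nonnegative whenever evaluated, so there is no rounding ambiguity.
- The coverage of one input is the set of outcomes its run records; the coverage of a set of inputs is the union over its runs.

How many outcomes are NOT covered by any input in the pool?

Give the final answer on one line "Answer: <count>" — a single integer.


#1 (h=12, x=10) -> covered: B1=T, B2=T, B3=F, B4=S, B5=F, B6=T, B6=F, B7=T, B8=T, B9=T
#2 (h=12, x=5) -> covered: B1=T, B2=T, B3=F, B4=S, B5=F, B6=T, B6=F, B7=T, B8=T, B9=T
#3 (h=11, x=12) -> covered: B1=F, B2=F, B3=F, B4=S, B5=F, B6=T, B6=F, B7=T, B8=T, B9=T
#4 (h=11, x=3) -> covered: B1=F, B2=T, B3=F, B4=S, B5=F, B6=T, B6=F, B7=T, B8=T, B9=T
#5 (h=11, x=13) -> covered: B1=F, B2=F, B3=F, B4=S, B5=F, B6=T, B6=F, B7=T, B8=T, B9=T
union over the pool: B1=T, B1=F, B2=T, B2=F, B3=F, B4=S, B5=F, B6=T, B6=F, B7=T, B8=T, B9=T
uncovered (6 of 18): B3=T, B4=E, B5=T, B7=F, B8=F, B9=F
Answer: 6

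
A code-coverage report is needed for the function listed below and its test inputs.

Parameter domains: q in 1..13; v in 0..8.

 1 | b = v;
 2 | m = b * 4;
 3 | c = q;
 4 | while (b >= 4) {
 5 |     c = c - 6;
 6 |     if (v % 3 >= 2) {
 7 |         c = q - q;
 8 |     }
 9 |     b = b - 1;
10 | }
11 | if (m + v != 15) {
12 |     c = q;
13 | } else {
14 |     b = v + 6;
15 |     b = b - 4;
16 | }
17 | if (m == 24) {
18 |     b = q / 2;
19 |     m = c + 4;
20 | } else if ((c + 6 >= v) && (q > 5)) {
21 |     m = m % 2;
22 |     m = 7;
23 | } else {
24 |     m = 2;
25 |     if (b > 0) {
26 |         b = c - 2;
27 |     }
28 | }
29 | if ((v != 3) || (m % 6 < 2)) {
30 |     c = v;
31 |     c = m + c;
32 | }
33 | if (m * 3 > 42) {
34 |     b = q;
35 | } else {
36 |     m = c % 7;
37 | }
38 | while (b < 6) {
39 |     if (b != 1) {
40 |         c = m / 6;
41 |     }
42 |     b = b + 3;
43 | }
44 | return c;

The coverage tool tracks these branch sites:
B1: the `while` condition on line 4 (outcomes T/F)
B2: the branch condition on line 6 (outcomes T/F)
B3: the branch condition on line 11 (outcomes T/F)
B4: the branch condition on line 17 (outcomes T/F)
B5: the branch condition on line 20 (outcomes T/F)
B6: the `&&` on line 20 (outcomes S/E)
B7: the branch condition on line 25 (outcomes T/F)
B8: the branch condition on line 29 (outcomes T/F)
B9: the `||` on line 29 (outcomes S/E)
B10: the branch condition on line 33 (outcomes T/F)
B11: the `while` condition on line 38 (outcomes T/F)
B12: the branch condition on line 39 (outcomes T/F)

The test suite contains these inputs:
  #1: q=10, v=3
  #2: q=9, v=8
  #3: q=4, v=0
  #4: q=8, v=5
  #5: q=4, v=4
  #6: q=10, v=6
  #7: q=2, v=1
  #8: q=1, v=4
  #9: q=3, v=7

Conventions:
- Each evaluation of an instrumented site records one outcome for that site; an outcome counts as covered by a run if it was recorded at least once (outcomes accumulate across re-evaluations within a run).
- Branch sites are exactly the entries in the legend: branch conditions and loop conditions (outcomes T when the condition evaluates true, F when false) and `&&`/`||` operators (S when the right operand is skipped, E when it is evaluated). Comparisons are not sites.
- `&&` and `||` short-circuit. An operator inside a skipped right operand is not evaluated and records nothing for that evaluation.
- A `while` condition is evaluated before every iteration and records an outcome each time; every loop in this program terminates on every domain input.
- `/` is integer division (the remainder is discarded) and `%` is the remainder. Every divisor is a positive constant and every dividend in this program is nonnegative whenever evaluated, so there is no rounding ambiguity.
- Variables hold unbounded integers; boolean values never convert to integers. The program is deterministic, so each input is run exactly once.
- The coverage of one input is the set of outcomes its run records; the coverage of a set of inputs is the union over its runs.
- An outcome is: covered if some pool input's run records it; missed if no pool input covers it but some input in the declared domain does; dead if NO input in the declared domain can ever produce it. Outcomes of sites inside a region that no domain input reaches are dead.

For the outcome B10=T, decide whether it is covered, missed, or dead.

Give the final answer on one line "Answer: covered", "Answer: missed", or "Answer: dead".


no pool input records B10=T
but domain input (q=11, v=6) does record it -> reachable, so missed
Answer: missed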